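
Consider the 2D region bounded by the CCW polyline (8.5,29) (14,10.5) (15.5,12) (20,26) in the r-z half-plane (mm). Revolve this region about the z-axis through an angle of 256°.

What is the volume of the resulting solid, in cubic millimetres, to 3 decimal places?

Profile (r,z), 4 vertices: (8.5,29) (14,10.5) (15.5,12) (20,26)
edge 0: (8.5,29)→(14,10.5)  cross = 8.5·10.5 − 14·29 = -316.7500; (r_i+r_j)·cross = 22.5·-316.7500 = -7126.8750
edge 1: (14,10.5)→(15.5,12)  cross = 14·12 − 15.5·10.5 = 5.2500; (r_i+r_j)·cross = 29.5·5.2500 = 154.8750
edge 2: (15.5,12)→(20,26)  cross = 15.5·26 − 20·12 = 163.0000; (r_i+r_j)·cross = 35.5·163.0000 = 5786.5000
edge 3: (20,26)→(8.5,29)  cross = 20·29 − 8.5·26 = 359.0000; (r_i+r_j)·cross = 28.5·359.0000 = 10231.5000
Σcross = 210.5000 → A = |Σcross|/2 = 105.2500 mm²
Σ(r_i+r_j)·cross = 9046.0000 → first moment M = |Σ|/6 = 1507.6667
R_c = M/A = 1507.6667/105.2500 = 14.3246 mm
θ = 256° = 4.468043 rad
V = θ·R_c·A = 4.468043·14.3246·105.2500 = 6736.319 mm³

Volume = 6736.319 mm³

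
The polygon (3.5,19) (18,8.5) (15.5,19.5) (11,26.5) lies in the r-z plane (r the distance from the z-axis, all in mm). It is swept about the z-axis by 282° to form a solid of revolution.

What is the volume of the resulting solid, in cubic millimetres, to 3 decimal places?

Volume = 6166.846 mm³

Profile (r,z), 4 vertices: (3.5,19) (18,8.5) (15.5,19.5) (11,26.5)
edge 0: (3.5,19)→(18,8.5)  cross = 3.5·8.5 − 18·19 = -312.2500; (r_i+r_j)·cross = 21.5·-312.2500 = -6713.3750
edge 1: (18,8.5)→(15.5,19.5)  cross = 18·19.5 − 15.5·8.5 = 219.2500; (r_i+r_j)·cross = 33.5·219.2500 = 7344.8750
edge 2: (15.5,19.5)→(11,26.5)  cross = 15.5·26.5 − 11·19.5 = 196.2500; (r_i+r_j)·cross = 26.5·196.2500 = 5200.6250
edge 3: (11,26.5)→(3.5,19)  cross = 11·19 − 3.5·26.5 = 116.2500; (r_i+r_j)·cross = 14.5·116.2500 = 1685.6250
Σcross = 219.5000 → A = |Σcross|/2 = 109.7500 mm²
Σ(r_i+r_j)·cross = 7517.7500 → first moment M = |Σ|/6 = 1252.9583
R_c = M/A = 1252.9583/109.7500 = 11.4165 mm
θ = 282° = 4.921828 rad
V = θ·R_c·A = 4.921828·11.4165·109.7500 = 6166.846 mm³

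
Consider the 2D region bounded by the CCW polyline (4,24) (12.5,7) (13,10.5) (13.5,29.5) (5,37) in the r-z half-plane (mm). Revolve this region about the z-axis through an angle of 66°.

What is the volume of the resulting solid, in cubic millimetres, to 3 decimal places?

Profile (r,z), 5 vertices: (4,24) (12.5,7) (13,10.5) (13.5,29.5) (5,37)
edge 0: (4,24)→(12.5,7)  cross = 4·7 − 12.5·24 = -272.0000; (r_i+r_j)·cross = 16.5·-272.0000 = -4488.0000
edge 1: (12.5,7)→(13,10.5)  cross = 12.5·10.5 − 13·7 = 40.2500; (r_i+r_j)·cross = 25.5·40.2500 = 1026.3750
edge 2: (13,10.5)→(13.5,29.5)  cross = 13·29.5 − 13.5·10.5 = 241.7500; (r_i+r_j)·cross = 26.5·241.7500 = 6406.3750
edge 3: (13.5,29.5)→(5,37)  cross = 13.5·37 − 5·29.5 = 352.0000; (r_i+r_j)·cross = 18.5·352.0000 = 6512.0000
edge 4: (5,37)→(4,24)  cross = 5·24 − 4·37 = -28.0000; (r_i+r_j)·cross = 9·-28.0000 = -252.0000
Σcross = 334.0000 → A = |Σcross|/2 = 167.0000 mm²
Σ(r_i+r_j)·cross = 9204.7500 → first moment M = |Σ|/6 = 1534.1250
R_c = M/A = 1534.1250/167.0000 = 9.1864 mm
θ = 66° = 1.151917 rad
V = θ·R_c·A = 1.151917·9.1864·167.0000 = 1767.185 mm³

Volume = 1767.185 mm³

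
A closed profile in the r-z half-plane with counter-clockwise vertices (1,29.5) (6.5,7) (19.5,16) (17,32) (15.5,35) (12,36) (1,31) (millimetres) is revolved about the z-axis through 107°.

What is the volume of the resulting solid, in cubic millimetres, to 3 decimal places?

Profile (r,z), 7 vertices: (1,29.5) (6.5,7) (19.5,16) (17,32) (15.5,35) (12,36) (1,31)
edge 0: (1,29.5)→(6.5,7)  cross = 1·7 − 6.5·29.5 = -184.7500; (r_i+r_j)·cross = 7.5·-184.7500 = -1385.6250
edge 1: (6.5,7)→(19.5,16)  cross = 6.5·16 − 19.5·7 = -32.5000; (r_i+r_j)·cross = 26·-32.5000 = -845.0000
edge 2: (19.5,16)→(17,32)  cross = 19.5·32 − 17·16 = 352.0000; (r_i+r_j)·cross = 36.5·352.0000 = 12848.0000
edge 3: (17,32)→(15.5,35)  cross = 17·35 − 15.5·32 = 99.0000; (r_i+r_j)·cross = 32.5·99.0000 = 3217.5000
edge 4: (15.5,35)→(12,36)  cross = 15.5·36 − 12·35 = 138.0000; (r_i+r_j)·cross = 27.5·138.0000 = 3795.0000
edge 5: (12,36)→(1,31)  cross = 12·31 − 1·36 = 336.0000; (r_i+r_j)·cross = 13·336.0000 = 4368.0000
edge 6: (1,31)→(1,29.5)  cross = 1·29.5 − 1·31 = -1.5000; (r_i+r_j)·cross = 2·-1.5000 = -3.0000
Σcross = 706.2500 → A = |Σcross|/2 = 353.1250 mm²
Σ(r_i+r_j)·cross = 21994.8750 → first moment M = |Σ|/6 = 3665.8125
R_c = M/A = 3665.8125/353.1250 = 10.3811 mm
θ = 107° = 1.867502 rad
V = θ·R_c·A = 1.867502·10.3811·353.1250 = 6845.913 mm³

Volume = 6845.913 mm³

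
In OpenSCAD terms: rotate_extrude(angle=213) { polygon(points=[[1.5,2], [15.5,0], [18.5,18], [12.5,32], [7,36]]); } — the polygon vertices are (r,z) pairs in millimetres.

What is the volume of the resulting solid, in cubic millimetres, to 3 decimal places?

Profile (r,z), 5 vertices: (1.5,2) (15.5,0) (18.5,18) (12.5,32) (7,36)
edge 0: (1.5,2)→(15.5,0)  cross = 1.5·0 − 15.5·2 = -31.0000; (r_i+r_j)·cross = 17·-31.0000 = -527.0000
edge 1: (15.5,0)→(18.5,18)  cross = 15.5·18 − 18.5·0 = 279.0000; (r_i+r_j)·cross = 34·279.0000 = 9486.0000
edge 2: (18.5,18)→(12.5,32)  cross = 18.5·32 − 12.5·18 = 367.0000; (r_i+r_j)·cross = 31·367.0000 = 11377.0000
edge 3: (12.5,32)→(7,36)  cross = 12.5·36 − 7·32 = 226.0000; (r_i+r_j)·cross = 19.5·226.0000 = 4407.0000
edge 4: (7,36)→(1.5,2)  cross = 7·2 − 1.5·36 = -40.0000; (r_i+r_j)·cross = 8.5·-40.0000 = -340.0000
Σcross = 801.0000 → A = |Σcross|/2 = 400.5000 mm²
Σ(r_i+r_j)·cross = 24403.0000 → first moment M = |Σ|/6 = 4067.1667
R_c = M/A = 4067.1667/400.5000 = 10.1552 mm
θ = 213° = 3.717551 rad
V = θ·R_c·A = 3.717551·10.1552·400.5000 = 15119.901 mm³

Volume = 15119.901 mm³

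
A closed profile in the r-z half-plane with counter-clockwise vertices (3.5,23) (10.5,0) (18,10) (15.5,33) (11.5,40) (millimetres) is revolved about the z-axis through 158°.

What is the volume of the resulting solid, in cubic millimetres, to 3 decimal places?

Volume = 10423.345 mm³

Profile (r,z), 5 vertices: (3.5,23) (10.5,0) (18,10) (15.5,33) (11.5,40)
edge 0: (3.5,23)→(10.5,0)  cross = 3.5·0 − 10.5·23 = -241.5000; (r_i+r_j)·cross = 14·-241.5000 = -3381.0000
edge 1: (10.5,0)→(18,10)  cross = 10.5·10 − 18·0 = 105.0000; (r_i+r_j)·cross = 28.5·105.0000 = 2992.5000
edge 2: (18,10)→(15.5,33)  cross = 18·33 − 15.5·10 = 439.0000; (r_i+r_j)·cross = 33.5·439.0000 = 14706.5000
edge 3: (15.5,33)→(11.5,40)  cross = 15.5·40 − 11.5·33 = 240.5000; (r_i+r_j)·cross = 27·240.5000 = 6493.5000
edge 4: (11.5,40)→(3.5,23)  cross = 11.5·23 − 3.5·40 = 124.5000; (r_i+r_j)·cross = 15·124.5000 = 1867.5000
Σcross = 667.5000 → A = |Σcross|/2 = 333.7500 mm²
Σ(r_i+r_j)·cross = 22679.0000 → first moment M = |Σ|/6 = 3779.8333
R_c = M/A = 3779.8333/333.7500 = 11.3253 mm
θ = 158° = 2.757620 rad
V = θ·R_c·A = 2.757620·11.3253·333.7500 = 10423.345 mm³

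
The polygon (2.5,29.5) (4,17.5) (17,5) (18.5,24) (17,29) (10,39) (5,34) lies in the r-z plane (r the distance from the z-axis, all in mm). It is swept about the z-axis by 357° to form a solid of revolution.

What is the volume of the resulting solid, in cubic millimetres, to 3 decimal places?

Profile (r,z), 7 vertices: (2.5,29.5) (4,17.5) (17,5) (18.5,24) (17,29) (10,39) (5,34)
edge 0: (2.5,29.5)→(4,17.5)  cross = 2.5·17.5 − 4·29.5 = -74.2500; (r_i+r_j)·cross = 6.5·-74.2500 = -482.6250
edge 1: (4,17.5)→(17,5)  cross = 4·5 − 17·17.5 = -277.5000; (r_i+r_j)·cross = 21·-277.5000 = -5827.5000
edge 2: (17,5)→(18.5,24)  cross = 17·24 − 18.5·5 = 315.5000; (r_i+r_j)·cross = 35.5·315.5000 = 11200.2500
edge 3: (18.5,24)→(17,29)  cross = 18.5·29 − 17·24 = 128.5000; (r_i+r_j)·cross = 35.5·128.5000 = 4561.7500
edge 4: (17,29)→(10,39)  cross = 17·39 − 10·29 = 373.0000; (r_i+r_j)·cross = 27·373.0000 = 10071.0000
edge 5: (10,39)→(5,34)  cross = 10·34 − 5·39 = 145.0000; (r_i+r_j)·cross = 15·145.0000 = 2175.0000
edge 6: (5,34)→(2.5,29.5)  cross = 5·29.5 − 2.5·34 = 62.5000; (r_i+r_j)·cross = 7.5·62.5000 = 468.7500
Σcross = 672.7500 → A = |Σcross|/2 = 336.3750 mm²
Σ(r_i+r_j)·cross = 22166.6250 → first moment M = |Σ|/6 = 3694.4375
R_c = M/A = 3694.4375/336.3750 = 10.9831 mm
θ = 357° = 6.230825 rad
V = θ·R_c·A = 6.230825·10.9831·336.3750 = 23019.395 mm³

Volume = 23019.395 mm³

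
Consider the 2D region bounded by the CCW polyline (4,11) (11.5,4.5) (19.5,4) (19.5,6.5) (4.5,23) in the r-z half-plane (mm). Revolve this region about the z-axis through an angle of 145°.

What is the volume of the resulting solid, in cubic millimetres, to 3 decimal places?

Profile (r,z), 5 vertices: (4,11) (11.5,4.5) (19.5,4) (19.5,6.5) (4.5,23)
edge 0: (4,11)→(11.5,4.5)  cross = 4·4.5 − 11.5·11 = -108.5000; (r_i+r_j)·cross = 15.5·-108.5000 = -1681.7500
edge 1: (11.5,4.5)→(19.5,4)  cross = 11.5·4 − 19.5·4.5 = -41.7500; (r_i+r_j)·cross = 31·-41.7500 = -1294.2500
edge 2: (19.5,4)→(19.5,6.5)  cross = 19.5·6.5 − 19.5·4 = 48.7500; (r_i+r_j)·cross = 39·48.7500 = 1901.2500
edge 3: (19.5,6.5)→(4.5,23)  cross = 19.5·23 − 4.5·6.5 = 419.2500; (r_i+r_j)·cross = 24·419.2500 = 10062.0000
edge 4: (4.5,23)→(4,11)  cross = 4.5·11 − 4·23 = -42.5000; (r_i+r_j)·cross = 8.5·-42.5000 = -361.2500
Σcross = 275.2500 → A = |Σcross|/2 = 137.6250 mm²
Σ(r_i+r_j)·cross = 8626.0000 → first moment M = |Σ|/6 = 1437.6667
R_c = M/A = 1437.6667/137.6250 = 10.4463 mm
θ = 145° = 2.530727 rad
V = θ·R_c·A = 2.530727·10.4463·137.6250 = 3638.342 mm³

Volume = 3638.342 mm³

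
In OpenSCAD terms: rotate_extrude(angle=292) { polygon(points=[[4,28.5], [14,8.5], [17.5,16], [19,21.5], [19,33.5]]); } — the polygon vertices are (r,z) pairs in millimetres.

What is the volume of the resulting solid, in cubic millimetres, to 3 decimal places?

Volume = 13992.910 mm³

Profile (r,z), 5 vertices: (4,28.5) (14,8.5) (17.5,16) (19,21.5) (19,33.5)
edge 0: (4,28.5)→(14,8.5)  cross = 4·8.5 − 14·28.5 = -365.0000; (r_i+r_j)·cross = 18·-365.0000 = -6570.0000
edge 1: (14,8.5)→(17.5,16)  cross = 14·16 − 17.5·8.5 = 75.2500; (r_i+r_j)·cross = 31.5·75.2500 = 2370.3750
edge 2: (17.5,16)→(19,21.5)  cross = 17.5·21.5 − 19·16 = 72.2500; (r_i+r_j)·cross = 36.5·72.2500 = 2637.1250
edge 3: (19,21.5)→(19,33.5)  cross = 19·33.5 − 19·21.5 = 228.0000; (r_i+r_j)·cross = 38·228.0000 = 8664.0000
edge 4: (19,33.5)→(4,28.5)  cross = 19·28.5 − 4·33.5 = 407.5000; (r_i+r_j)·cross = 23·407.5000 = 9372.5000
Σcross = 418.0000 → A = |Σcross|/2 = 209.0000 mm²
Σ(r_i+r_j)·cross = 16474.0000 → first moment M = |Σ|/6 = 2745.6667
R_c = M/A = 2745.6667/209.0000 = 13.1372 mm
θ = 292° = 5.096361 rad
V = θ·R_c·A = 5.096361·13.1372·209.0000 = 13992.910 mm³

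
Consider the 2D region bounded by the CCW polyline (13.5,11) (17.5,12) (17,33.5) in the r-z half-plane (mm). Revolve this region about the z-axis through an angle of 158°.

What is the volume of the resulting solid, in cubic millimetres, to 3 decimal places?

Profile (r,z), 3 vertices: (13.5,11) (17.5,12) (17,33.5)
edge 0: (13.5,11)→(17.5,12)  cross = 13.5·12 − 17.5·11 = -30.5000; (r_i+r_j)·cross = 31·-30.5000 = -945.5000
edge 1: (17.5,12)→(17,33.5)  cross = 17.5·33.5 − 17·12 = 382.2500; (r_i+r_j)·cross = 34.5·382.2500 = 13187.6250
edge 2: (17,33.5)→(13.5,11)  cross = 17·11 − 13.5·33.5 = -265.2500; (r_i+r_j)·cross = 30.5·-265.2500 = -8090.1250
Σcross = 86.5000 → A = |Σcross|/2 = 43.2500 mm²
Σ(r_i+r_j)·cross = 4152.0000 → first moment M = |Σ|/6 = 692.0000
R_c = M/A = 692.0000/43.2500 = 16.0000 mm
θ = 158° = 2.757620 rad
V = θ·R_c·A = 2.757620·16.0000·43.2500 = 1908.273 mm³

Volume = 1908.273 mm³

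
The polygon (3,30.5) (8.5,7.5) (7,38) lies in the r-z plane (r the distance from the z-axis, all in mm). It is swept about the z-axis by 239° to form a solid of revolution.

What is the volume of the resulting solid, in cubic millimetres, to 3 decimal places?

Profile (r,z), 3 vertices: (3,30.5) (8.5,7.5) (7,38)
edge 0: (3,30.5)→(8.5,7.5)  cross = 3·7.5 − 8.5·30.5 = -236.7500; (r_i+r_j)·cross = 11.5·-236.7500 = -2722.6250
edge 1: (8.5,7.5)→(7,38)  cross = 8.5·38 − 7·7.5 = 270.5000; (r_i+r_j)·cross = 15.5·270.5000 = 4192.7500
edge 2: (7,38)→(3,30.5)  cross = 7·30.5 − 3·38 = 99.5000; (r_i+r_j)·cross = 10·99.5000 = 995.0000
Σcross = 133.2500 → A = |Σcross|/2 = 66.6250 mm²
Σ(r_i+r_j)·cross = 2465.1250 → first moment M = |Σ|/6 = 410.8542
R_c = M/A = 410.8542/66.6250 = 6.1667 mm
θ = 239° = 4.171337 rad
V = θ·R_c·A = 4.171337·6.1667·66.6250 = 1713.811 mm³

Volume = 1713.811 mm³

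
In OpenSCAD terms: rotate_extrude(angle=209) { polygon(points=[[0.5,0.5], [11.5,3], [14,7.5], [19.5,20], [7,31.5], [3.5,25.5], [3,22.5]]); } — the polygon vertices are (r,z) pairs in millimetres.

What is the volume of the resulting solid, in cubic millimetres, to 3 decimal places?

Volume = 11443.411 mm³

Profile (r,z), 7 vertices: (0.5,0.5) (11.5,3) (14,7.5) (19.5,20) (7,31.5) (3.5,25.5) (3,22.5)
edge 0: (0.5,0.5)→(11.5,3)  cross = 0.5·3 − 11.5·0.5 = -4.2500; (r_i+r_j)·cross = 12·-4.2500 = -51.0000
edge 1: (11.5,3)→(14,7.5)  cross = 11.5·7.5 − 14·3 = 44.2500; (r_i+r_j)·cross = 25.5·44.2500 = 1128.3750
edge 2: (14,7.5)→(19.5,20)  cross = 14·20 − 19.5·7.5 = 133.7500; (r_i+r_j)·cross = 33.5·133.7500 = 4480.6250
edge 3: (19.5,20)→(7,31.5)  cross = 19.5·31.5 − 7·20 = 474.2500; (r_i+r_j)·cross = 26.5·474.2500 = 12567.6250
edge 4: (7,31.5)→(3.5,25.5)  cross = 7·25.5 − 3.5·31.5 = 68.2500; (r_i+r_j)·cross = 10.5·68.2500 = 716.6250
edge 5: (3.5,25.5)→(3,22.5)  cross = 3.5·22.5 − 3·25.5 = 2.2500; (r_i+r_j)·cross = 6.5·2.2500 = 14.6250
edge 6: (3,22.5)→(0.5,0.5)  cross = 3·0.5 − 0.5·22.5 = -9.7500; (r_i+r_j)·cross = 3.5·-9.7500 = -34.1250
Σcross = 708.7500 → A = |Σcross|/2 = 354.3750 mm²
Σ(r_i+r_j)·cross = 18822.7500 → first moment M = |Σ|/6 = 3137.1250
R_c = M/A = 3137.1250/354.3750 = 8.8526 mm
θ = 209° = 3.647738 rad
V = θ·R_c·A = 3.647738·8.8526·354.3750 = 11443.411 mm³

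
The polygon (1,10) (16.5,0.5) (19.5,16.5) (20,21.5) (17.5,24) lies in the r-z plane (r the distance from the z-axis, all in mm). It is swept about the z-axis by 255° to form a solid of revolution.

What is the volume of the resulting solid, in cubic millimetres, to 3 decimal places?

Profile (r,z), 5 vertices: (1,10) (16.5,0.5) (19.5,16.5) (20,21.5) (17.5,24)
edge 0: (1,10)→(16.5,0.5)  cross = 1·0.5 − 16.5·10 = -164.5000; (r_i+r_j)·cross = 17.5·-164.5000 = -2878.7500
edge 1: (16.5,0.5)→(19.5,16.5)  cross = 16.5·16.5 − 19.5·0.5 = 262.5000; (r_i+r_j)·cross = 36·262.5000 = 9450.0000
edge 2: (19.5,16.5)→(20,21.5)  cross = 19.5·21.5 − 20·16.5 = 89.2500; (r_i+r_j)·cross = 39.5·89.2500 = 3525.3750
edge 3: (20,21.5)→(17.5,24)  cross = 20·24 − 17.5·21.5 = 103.7500; (r_i+r_j)·cross = 37.5·103.7500 = 3890.6250
edge 4: (17.5,24)→(1,10)  cross = 17.5·10 − 1·24 = 151.0000; (r_i+r_j)·cross = 18.5·151.0000 = 2793.5000
Σcross = 442.0000 → A = |Σcross|/2 = 221.0000 mm²
Σ(r_i+r_j)·cross = 16780.7500 → first moment M = |Σ|/6 = 2796.7917
R_c = M/A = 2796.7917/221.0000 = 12.6552 mm
θ = 255° = 4.450590 rad
V = θ·R_c·A = 4.450590·12.6552·221.0000 = 12447.372 mm³

Volume = 12447.372 mm³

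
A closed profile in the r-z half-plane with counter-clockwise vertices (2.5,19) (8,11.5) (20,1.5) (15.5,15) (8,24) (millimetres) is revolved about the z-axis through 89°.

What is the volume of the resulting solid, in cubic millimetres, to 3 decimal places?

Volume = 2411.436 mm³

Profile (r,z), 5 vertices: (2.5,19) (8,11.5) (20,1.5) (15.5,15) (8,24)
edge 0: (2.5,19)→(8,11.5)  cross = 2.5·11.5 − 8·19 = -123.2500; (r_i+r_j)·cross = 10.5·-123.2500 = -1294.1250
edge 1: (8,11.5)→(20,1.5)  cross = 8·1.5 − 20·11.5 = -218.0000; (r_i+r_j)·cross = 28·-218.0000 = -6104.0000
edge 2: (20,1.5)→(15.5,15)  cross = 20·15 − 15.5·1.5 = 276.7500; (r_i+r_j)·cross = 35.5·276.7500 = 9824.6250
edge 3: (15.5,15)→(8,24)  cross = 15.5·24 − 8·15 = 252.0000; (r_i+r_j)·cross = 23.5·252.0000 = 5922.0000
edge 4: (8,24)→(2.5,19)  cross = 8·19 − 2.5·24 = 92.0000; (r_i+r_j)·cross = 10.5·92.0000 = 966.0000
Σcross = 279.5000 → A = |Σcross|/2 = 139.7500 mm²
Σ(r_i+r_j)·cross = 9314.5000 → first moment M = |Σ|/6 = 1552.4167
R_c = M/A = 1552.4167/139.7500 = 11.1085 mm
θ = 89° = 1.553343 rad
V = θ·R_c·A = 1.553343·11.1085·139.7500 = 2411.436 mm³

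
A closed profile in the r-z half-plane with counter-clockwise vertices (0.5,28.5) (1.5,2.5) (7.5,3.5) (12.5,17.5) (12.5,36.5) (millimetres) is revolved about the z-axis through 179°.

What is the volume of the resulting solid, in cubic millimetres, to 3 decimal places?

Profile (r,z), 5 vertices: (0.5,28.5) (1.5,2.5) (7.5,3.5) (12.5,17.5) (12.5,36.5)
edge 0: (0.5,28.5)→(1.5,2.5)  cross = 0.5·2.5 − 1.5·28.5 = -41.5000; (r_i+r_j)·cross = 2·-41.5000 = -83.0000
edge 1: (1.5,2.5)→(7.5,3.5)  cross = 1.5·3.5 − 7.5·2.5 = -13.5000; (r_i+r_j)·cross = 9·-13.5000 = -121.5000
edge 2: (7.5,3.5)→(12.5,17.5)  cross = 7.5·17.5 − 12.5·3.5 = 87.5000; (r_i+r_j)·cross = 20·87.5000 = 1750.0000
edge 3: (12.5,17.5)→(12.5,36.5)  cross = 12.5·36.5 − 12.5·17.5 = 237.5000; (r_i+r_j)·cross = 25·237.5000 = 5937.5000
edge 4: (12.5,36.5)→(0.5,28.5)  cross = 12.5·28.5 − 0.5·36.5 = 338.0000; (r_i+r_j)·cross = 13·338.0000 = 4394.0000
Σcross = 608.0000 → A = |Σcross|/2 = 304.0000 mm²
Σ(r_i+r_j)·cross = 11877.0000 → first moment M = |Σ|/6 = 1979.5000
R_c = M/A = 1979.5000/304.0000 = 6.5115 mm
θ = 179° = 3.124139 rad
V = θ·R_c·A = 3.124139·6.5115·304.0000 = 6184.234 mm³

Volume = 6184.234 mm³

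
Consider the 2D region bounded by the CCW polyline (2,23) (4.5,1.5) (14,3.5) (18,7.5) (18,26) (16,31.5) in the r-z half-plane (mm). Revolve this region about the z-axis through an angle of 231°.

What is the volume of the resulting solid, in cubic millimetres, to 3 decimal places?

Profile (r,z), 6 vertices: (2,23) (4.5,1.5) (14,3.5) (18,7.5) (18,26) (16,31.5)
edge 0: (2,23)→(4.5,1.5)  cross = 2·1.5 − 4.5·23 = -100.5000; (r_i+r_j)·cross = 6.5·-100.5000 = -653.2500
edge 1: (4.5,1.5)→(14,3.5)  cross = 4.5·3.5 − 14·1.5 = -5.2500; (r_i+r_j)·cross = 18.5·-5.2500 = -97.1250
edge 2: (14,3.5)→(18,7.5)  cross = 14·7.5 − 18·3.5 = 42.0000; (r_i+r_j)·cross = 32·42.0000 = 1344.0000
edge 3: (18,7.5)→(18,26)  cross = 18·26 − 18·7.5 = 333.0000; (r_i+r_j)·cross = 36·333.0000 = 11988.0000
edge 4: (18,26)→(16,31.5)  cross = 18·31.5 − 16·26 = 151.0000; (r_i+r_j)·cross = 34·151.0000 = 5134.0000
edge 5: (16,31.5)→(2,23)  cross = 16·23 − 2·31.5 = 305.0000; (r_i+r_j)·cross = 18·305.0000 = 5490.0000
Σcross = 725.2500 → A = |Σcross|/2 = 362.6250 mm²
Σ(r_i+r_j)·cross = 23205.6250 → first moment M = |Σ|/6 = 3867.6042
R_c = M/A = 3867.6042/362.6250 = 10.6656 mm
θ = 231° = 4.031711 rad
V = θ·R_c·A = 4.031711·10.6656·362.6250 = 15593.061 mm³

Volume = 15593.061 mm³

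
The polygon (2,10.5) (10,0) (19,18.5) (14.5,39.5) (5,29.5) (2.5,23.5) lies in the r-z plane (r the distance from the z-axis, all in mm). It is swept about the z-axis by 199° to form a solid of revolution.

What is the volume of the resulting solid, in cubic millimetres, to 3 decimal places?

Volume = 14463.005 mm³

Profile (r,z), 6 vertices: (2,10.5) (10,0) (19,18.5) (14.5,39.5) (5,29.5) (2.5,23.5)
edge 0: (2,10.5)→(10,0)  cross = 2·0 − 10·10.5 = -105.0000; (r_i+r_j)·cross = 12·-105.0000 = -1260.0000
edge 1: (10,0)→(19,18.5)  cross = 10·18.5 − 19·0 = 185.0000; (r_i+r_j)·cross = 29·185.0000 = 5365.0000
edge 2: (19,18.5)→(14.5,39.5)  cross = 19·39.5 − 14.5·18.5 = 482.2500; (r_i+r_j)·cross = 33.5·482.2500 = 16155.3750
edge 3: (14.5,39.5)→(5,29.5)  cross = 14.5·29.5 − 5·39.5 = 230.2500; (r_i+r_j)·cross = 19.5·230.2500 = 4489.8750
edge 4: (5,29.5)→(2.5,23.5)  cross = 5·23.5 − 2.5·29.5 = 43.7500; (r_i+r_j)·cross = 7.5·43.7500 = 328.1250
edge 5: (2.5,23.5)→(2,10.5)  cross = 2.5·10.5 − 2·23.5 = -20.7500; (r_i+r_j)·cross = 4.5·-20.7500 = -93.3750
Σcross = 815.5000 → A = |Σcross|/2 = 407.7500 mm²
Σ(r_i+r_j)·cross = 24985.0000 → first moment M = |Σ|/6 = 4164.1667
R_c = M/A = 4164.1667/407.7500 = 10.2125 mm
θ = 199° = 3.473205 rad
V = θ·R_c·A = 3.473205·10.2125·407.7500 = 14463.005 mm³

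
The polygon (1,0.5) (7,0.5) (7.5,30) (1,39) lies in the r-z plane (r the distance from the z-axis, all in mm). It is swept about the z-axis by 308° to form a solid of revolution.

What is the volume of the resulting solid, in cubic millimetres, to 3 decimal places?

Profile (r,z), 4 vertices: (1,0.5) (7,0.5) (7.5,30) (1,39)
edge 0: (1,0.5)→(7,0.5)  cross = 1·0.5 − 7·0.5 = -3.0000; (r_i+r_j)·cross = 8·-3.0000 = -24.0000
edge 1: (7,0.5)→(7.5,30)  cross = 7·30 − 7.5·0.5 = 206.2500; (r_i+r_j)·cross = 14.5·206.2500 = 2990.6250
edge 2: (7.5,30)→(1,39)  cross = 7.5·39 − 1·30 = 262.5000; (r_i+r_j)·cross = 8.5·262.5000 = 2231.2500
edge 3: (1,39)→(1,0.5)  cross = 1·0.5 − 1·39 = -38.5000; (r_i+r_j)·cross = 2·-38.5000 = -77.0000
Σcross = 427.2500 → A = |Σcross|/2 = 213.6250 mm²
Σ(r_i+r_j)·cross = 5120.8750 → first moment M = |Σ|/6 = 853.4792
R_c = M/A = 853.4792/213.6250 = 3.9952 mm
θ = 308° = 5.375614 rad
V = θ·R_c·A = 5.375614·3.9952·213.6250 = 4587.975 mm³

Volume = 4587.975 mm³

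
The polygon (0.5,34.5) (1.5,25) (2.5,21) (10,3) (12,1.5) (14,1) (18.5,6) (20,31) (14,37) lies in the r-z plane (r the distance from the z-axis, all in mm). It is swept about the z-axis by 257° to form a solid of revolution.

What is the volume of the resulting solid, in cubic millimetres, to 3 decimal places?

Volume = 24893.009 mm³

Profile (r,z), 9 vertices: (0.5,34.5) (1.5,25) (2.5,21) (10,3) (12,1.5) (14,1) (18.5,6) (20,31) (14,37)
edge 0: (0.5,34.5)→(1.5,25)  cross = 0.5·25 − 1.5·34.5 = -39.2500; (r_i+r_j)·cross = 2·-39.2500 = -78.5000
edge 1: (1.5,25)→(2.5,21)  cross = 1.5·21 − 2.5·25 = -31.0000; (r_i+r_j)·cross = 4·-31.0000 = -124.0000
edge 2: (2.5,21)→(10,3)  cross = 2.5·3 − 10·21 = -202.5000; (r_i+r_j)·cross = 12.5·-202.5000 = -2531.2500
edge 3: (10,3)→(12,1.5)  cross = 10·1.5 − 12·3 = -21.0000; (r_i+r_j)·cross = 22·-21.0000 = -462.0000
edge 4: (12,1.5)→(14,1)  cross = 12·1 − 14·1.5 = -9.0000; (r_i+r_j)·cross = 26·-9.0000 = -234.0000
edge 5: (14,1)→(18.5,6)  cross = 14·6 − 18.5·1 = 65.5000; (r_i+r_j)·cross = 32.5·65.5000 = 2128.7500
edge 6: (18.5,6)→(20,31)  cross = 18.5·31 − 20·6 = 453.5000; (r_i+r_j)·cross = 38.5·453.5000 = 17459.7500
edge 7: (20,31)→(14,37)  cross = 20·37 − 14·31 = 306.0000; (r_i+r_j)·cross = 34·306.0000 = 10404.0000
edge 8: (14,37)→(0.5,34.5)  cross = 14·34.5 − 0.5·37 = 464.5000; (r_i+r_j)·cross = 14.5·464.5000 = 6735.2500
Σcross = 986.7500 → A = |Σcross|/2 = 493.3750 mm²
Σ(r_i+r_j)·cross = 33298.0000 → first moment M = |Σ|/6 = 5549.6667
R_c = M/A = 5549.6667/493.3750 = 11.2484 mm
θ = 257° = 4.485496 rad
V = θ·R_c·A = 4.485496·11.2484·493.3750 = 24893.009 mm³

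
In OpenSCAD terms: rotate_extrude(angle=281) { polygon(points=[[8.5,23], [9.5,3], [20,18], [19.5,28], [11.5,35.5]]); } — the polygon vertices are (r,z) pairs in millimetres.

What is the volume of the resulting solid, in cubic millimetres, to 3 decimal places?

Profile (r,z), 5 vertices: (8.5,23) (9.5,3) (20,18) (19.5,28) (11.5,35.5)
edge 0: (8.5,23)→(9.5,3)  cross = 8.5·3 − 9.5·23 = -193.0000; (r_i+r_j)·cross = 18·-193.0000 = -3474.0000
edge 1: (9.5,3)→(20,18)  cross = 9.5·18 − 20·3 = 111.0000; (r_i+r_j)·cross = 29.5·111.0000 = 3274.5000
edge 2: (20,18)→(19.5,28)  cross = 20·28 − 19.5·18 = 209.0000; (r_i+r_j)·cross = 39.5·209.0000 = 8255.5000
edge 3: (19.5,28)→(11.5,35.5)  cross = 19.5·35.5 − 11.5·28 = 370.2500; (r_i+r_j)·cross = 31·370.2500 = 11477.7500
edge 4: (11.5,35.5)→(8.5,23)  cross = 11.5·23 − 8.5·35.5 = -37.2500; (r_i+r_j)·cross = 20·-37.2500 = -745.0000
Σcross = 460.0000 → A = |Σcross|/2 = 230.0000 mm²
Σ(r_i+r_j)·cross = 18788.7500 → first moment M = |Σ|/6 = 3131.4583
R_c = M/A = 3131.4583/230.0000 = 13.6150 mm
θ = 281° = 4.904375 rad
V = θ·R_c·A = 4.904375·13.6150·230.0000 = 15357.847 mm³

Volume = 15357.847 mm³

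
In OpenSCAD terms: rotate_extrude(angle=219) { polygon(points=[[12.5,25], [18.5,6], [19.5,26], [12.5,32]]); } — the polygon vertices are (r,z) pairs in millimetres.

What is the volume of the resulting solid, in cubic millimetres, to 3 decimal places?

Profile (r,z), 4 vertices: (12.5,25) (18.5,6) (19.5,26) (12.5,32)
edge 0: (12.5,25)→(18.5,6)  cross = 12.5·6 − 18.5·25 = -387.5000; (r_i+r_j)·cross = 31·-387.5000 = -12012.5000
edge 1: (18.5,6)→(19.5,26)  cross = 18.5·26 − 19.5·6 = 364.0000; (r_i+r_j)·cross = 38·364.0000 = 13832.0000
edge 2: (19.5,26)→(12.5,32)  cross = 19.5·32 − 12.5·26 = 299.0000; (r_i+r_j)·cross = 32·299.0000 = 9568.0000
edge 3: (12.5,32)→(12.5,25)  cross = 12.5·25 − 12.5·32 = -87.5000; (r_i+r_j)·cross = 25·-87.5000 = -2187.5000
Σcross = 188.0000 → A = |Σcross|/2 = 94.0000 mm²
Σ(r_i+r_j)·cross = 9200.0000 → first moment M = |Σ|/6 = 1533.3333
R_c = M/A = 1533.3333/94.0000 = 16.3121 mm
θ = 219° = 3.822271 rad
V = θ·R_c·A = 3.822271·16.3121·94.0000 = 5860.816 mm³

Volume = 5860.816 mm³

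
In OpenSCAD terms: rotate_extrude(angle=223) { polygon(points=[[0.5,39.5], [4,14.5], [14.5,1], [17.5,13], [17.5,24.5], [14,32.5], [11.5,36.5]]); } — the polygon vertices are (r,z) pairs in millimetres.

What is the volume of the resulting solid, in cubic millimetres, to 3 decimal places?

Volume = 15480.603 mm³

Profile (r,z), 7 vertices: (0.5,39.5) (4,14.5) (14.5,1) (17.5,13) (17.5,24.5) (14,32.5) (11.5,36.5)
edge 0: (0.5,39.5)→(4,14.5)  cross = 0.5·14.5 − 4·39.5 = -150.7500; (r_i+r_j)·cross = 4.5·-150.7500 = -678.3750
edge 1: (4,14.5)→(14.5,1)  cross = 4·1 − 14.5·14.5 = -206.2500; (r_i+r_j)·cross = 18.5·-206.2500 = -3815.6250
edge 2: (14.5,1)→(17.5,13)  cross = 14.5·13 − 17.5·1 = 171.0000; (r_i+r_j)·cross = 32·171.0000 = 5472.0000
edge 3: (17.5,13)→(17.5,24.5)  cross = 17.5·24.5 − 17.5·13 = 201.2500; (r_i+r_j)·cross = 35·201.2500 = 7043.7500
edge 4: (17.5,24.5)→(14,32.5)  cross = 17.5·32.5 − 14·24.5 = 225.7500; (r_i+r_j)·cross = 31.5·225.7500 = 7111.1250
edge 5: (14,32.5)→(11.5,36.5)  cross = 14·36.5 − 11.5·32.5 = 137.2500; (r_i+r_j)·cross = 25.5·137.2500 = 3499.8750
edge 6: (11.5,36.5)→(0.5,39.5)  cross = 11.5·39.5 − 0.5·36.5 = 436.0000; (r_i+r_j)·cross = 12·436.0000 = 5232.0000
Σcross = 814.2500 → A = |Σcross|/2 = 407.1250 mm²
Σ(r_i+r_j)·cross = 23864.7500 → first moment M = |Σ|/6 = 3977.4583
R_c = M/A = 3977.4583/407.1250 = 9.7696 mm
θ = 223° = 3.892084 rad
V = θ·R_c·A = 3.892084·9.7696·407.1250 = 15480.603 mm³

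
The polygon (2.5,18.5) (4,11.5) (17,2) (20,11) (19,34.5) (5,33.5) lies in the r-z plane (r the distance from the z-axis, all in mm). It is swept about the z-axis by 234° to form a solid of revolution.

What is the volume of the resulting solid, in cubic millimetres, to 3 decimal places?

Volume = 21215.385 mm³

Profile (r,z), 6 vertices: (2.5,18.5) (4,11.5) (17,2) (20,11) (19,34.5) (5,33.5)
edge 0: (2.5,18.5)→(4,11.5)  cross = 2.5·11.5 − 4·18.5 = -45.2500; (r_i+r_j)·cross = 6.5·-45.2500 = -294.1250
edge 1: (4,11.5)→(17,2)  cross = 4·2 − 17·11.5 = -187.5000; (r_i+r_j)·cross = 21·-187.5000 = -3937.5000
edge 2: (17,2)→(20,11)  cross = 17·11 − 20·2 = 147.0000; (r_i+r_j)·cross = 37·147.0000 = 5439.0000
edge 3: (20,11)→(19,34.5)  cross = 20·34.5 − 19·11 = 481.0000; (r_i+r_j)·cross = 39·481.0000 = 18759.0000
edge 4: (19,34.5)→(5,33.5)  cross = 19·33.5 − 5·34.5 = 464.0000; (r_i+r_j)·cross = 24·464.0000 = 11136.0000
edge 5: (5,33.5)→(2.5,18.5)  cross = 5·18.5 − 2.5·33.5 = 8.7500; (r_i+r_j)·cross = 7.5·8.7500 = 65.6250
Σcross = 868.0000 → A = |Σcross|/2 = 434.0000 mm²
Σ(r_i+r_j)·cross = 31168.0000 → first moment M = |Σ|/6 = 5194.6667
R_c = M/A = 5194.6667/434.0000 = 11.9693 mm
θ = 234° = 4.084070 rad
V = θ·R_c·A = 4.084070·11.9693·434.0000 = 21215.385 mm³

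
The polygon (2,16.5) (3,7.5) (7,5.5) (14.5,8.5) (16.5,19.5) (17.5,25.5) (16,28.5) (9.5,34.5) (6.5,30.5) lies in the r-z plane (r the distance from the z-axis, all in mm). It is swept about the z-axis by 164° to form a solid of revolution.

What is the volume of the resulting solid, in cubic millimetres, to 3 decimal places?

Profile (r,z), 9 vertices: (2,16.5) (3,7.5) (7,5.5) (14.5,8.5) (16.5,19.5) (17.5,25.5) (16,28.5) (9.5,34.5) (6.5,30.5)
edge 0: (2,16.5)→(3,7.5)  cross = 2·7.5 − 3·16.5 = -34.5000; (r_i+r_j)·cross = 5·-34.5000 = -172.5000
edge 1: (3,7.5)→(7,5.5)  cross = 3·5.5 − 7·7.5 = -36.0000; (r_i+r_j)·cross = 10·-36.0000 = -360.0000
edge 2: (7,5.5)→(14.5,8.5)  cross = 7·8.5 − 14.5·5.5 = -20.2500; (r_i+r_j)·cross = 21.5·-20.2500 = -435.3750
edge 3: (14.5,8.5)→(16.5,19.5)  cross = 14.5·19.5 − 16.5·8.5 = 142.5000; (r_i+r_j)·cross = 31·142.5000 = 4417.5000
edge 4: (16.5,19.5)→(17.5,25.5)  cross = 16.5·25.5 − 17.5·19.5 = 79.5000; (r_i+r_j)·cross = 34·79.5000 = 2703.0000
edge 5: (17.5,25.5)→(16,28.5)  cross = 17.5·28.5 − 16·25.5 = 90.7500; (r_i+r_j)·cross = 33.5·90.7500 = 3040.1250
edge 6: (16,28.5)→(9.5,34.5)  cross = 16·34.5 − 9.5·28.5 = 281.2500; (r_i+r_j)·cross = 25.5·281.2500 = 7171.8750
edge 7: (9.5,34.5)→(6.5,30.5)  cross = 9.5·30.5 − 6.5·34.5 = 65.5000; (r_i+r_j)·cross = 16·65.5000 = 1048.0000
edge 8: (6.5,30.5)→(2,16.5)  cross = 6.5·16.5 − 2·30.5 = 46.2500; (r_i+r_j)·cross = 8.5·46.2500 = 393.1250
Σcross = 615.0000 → A = |Σcross|/2 = 307.5000 mm²
Σ(r_i+r_j)·cross = 17805.7500 → first moment M = |Σ|/6 = 2967.6250
R_c = M/A = 2967.6250/307.5000 = 9.6508 mm
θ = 164° = 2.862340 rad
V = θ·R_c·A = 2.862340·9.6508·307.5000 = 8494.352 mm³

Volume = 8494.352 mm³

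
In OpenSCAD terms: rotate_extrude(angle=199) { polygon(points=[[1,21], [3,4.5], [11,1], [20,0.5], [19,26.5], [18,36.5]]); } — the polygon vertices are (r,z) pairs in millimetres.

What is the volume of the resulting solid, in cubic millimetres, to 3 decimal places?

Profile (r,z), 6 vertices: (1,21) (3,4.5) (11,1) (20,0.5) (19,26.5) (18,36.5)
edge 0: (1,21)→(3,4.5)  cross = 1·4.5 − 3·21 = -58.5000; (r_i+r_j)·cross = 4·-58.5000 = -234.0000
edge 1: (3,4.5)→(11,1)  cross = 3·1 − 11·4.5 = -46.5000; (r_i+r_j)·cross = 14·-46.5000 = -651.0000
edge 2: (11,1)→(20,0.5)  cross = 11·0.5 − 20·1 = -14.5000; (r_i+r_j)·cross = 31·-14.5000 = -449.5000
edge 3: (20,0.5)→(19,26.5)  cross = 20·26.5 − 19·0.5 = 520.5000; (r_i+r_j)·cross = 39·520.5000 = 20299.5000
edge 4: (19,26.5)→(18,36.5)  cross = 19·36.5 − 18·26.5 = 216.5000; (r_i+r_j)·cross = 37·216.5000 = 8010.5000
edge 5: (18,36.5)→(1,21)  cross = 18·21 − 1·36.5 = 341.5000; (r_i+r_j)·cross = 19·341.5000 = 6488.5000
Σcross = 959.0000 → A = |Σcross|/2 = 479.5000 mm²
Σ(r_i+r_j)·cross = 33464.0000 → first moment M = |Σ|/6 = 5577.3333
R_c = M/A = 5577.3333/479.5000 = 11.6316 mm
θ = 199° = 3.473205 rad
V = θ·R_c·A = 3.473205·11.6316·479.5000 = 19371.223 mm³

Volume = 19371.223 mm³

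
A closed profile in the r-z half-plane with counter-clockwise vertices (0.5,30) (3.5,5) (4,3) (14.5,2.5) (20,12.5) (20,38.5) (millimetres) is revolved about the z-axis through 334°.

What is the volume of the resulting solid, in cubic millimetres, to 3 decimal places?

Profile (r,z), 6 vertices: (0.5,30) (3.5,5) (4,3) (14.5,2.5) (20,12.5) (20,38.5)
edge 0: (0.5,30)→(3.5,5)  cross = 0.5·5 − 3.5·30 = -102.5000; (r_i+r_j)·cross = 4·-102.5000 = -410.0000
edge 1: (3.5,5)→(4,3)  cross = 3.5·3 − 4·5 = -9.5000; (r_i+r_j)·cross = 7.5·-9.5000 = -71.2500
edge 2: (4,3)→(14.5,2.5)  cross = 4·2.5 − 14.5·3 = -33.5000; (r_i+r_j)·cross = 18.5·-33.5000 = -619.7500
edge 3: (14.5,2.5)→(20,12.5)  cross = 14.5·12.5 − 20·2.5 = 131.2500; (r_i+r_j)·cross = 34.5·131.2500 = 4528.1250
edge 4: (20,12.5)→(20,38.5)  cross = 20·38.5 − 20·12.5 = 520.0000; (r_i+r_j)·cross = 40·520.0000 = 20800.0000
edge 5: (20,38.5)→(0.5,30)  cross = 20·30 − 0.5·38.5 = 580.7500; (r_i+r_j)·cross = 20.5·580.7500 = 11905.3750
Σcross = 1086.5000 → A = |Σcross|/2 = 543.2500 mm²
Σ(r_i+r_j)·cross = 36132.5000 → first moment M = |Σ|/6 = 6022.0833
R_c = M/A = 6022.0833/543.2500 = 11.0853 mm
θ = 334° = 5.829400 rad
V = θ·R_c·A = 5.829400·11.0853·543.2500 = 35105.131 mm³

Volume = 35105.131 mm³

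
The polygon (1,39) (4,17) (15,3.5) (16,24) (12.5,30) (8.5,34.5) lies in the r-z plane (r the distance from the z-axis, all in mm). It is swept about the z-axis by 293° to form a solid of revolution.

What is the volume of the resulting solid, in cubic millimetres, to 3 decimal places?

Volume = 13468.723 mm³

Profile (r,z), 6 vertices: (1,39) (4,17) (15,3.5) (16,24) (12.5,30) (8.5,34.5)
edge 0: (1,39)→(4,17)  cross = 1·17 − 4·39 = -139.0000; (r_i+r_j)·cross = 5·-139.0000 = -695.0000
edge 1: (4,17)→(15,3.5)  cross = 4·3.5 − 15·17 = -241.0000; (r_i+r_j)·cross = 19·-241.0000 = -4579.0000
edge 2: (15,3.5)→(16,24)  cross = 15·24 − 16·3.5 = 304.0000; (r_i+r_j)·cross = 31·304.0000 = 9424.0000
edge 3: (16,24)→(12.5,30)  cross = 16·30 − 12.5·24 = 180.0000; (r_i+r_j)·cross = 28.5·180.0000 = 5130.0000
edge 4: (12.5,30)→(8.5,34.5)  cross = 12.5·34.5 − 8.5·30 = 176.2500; (r_i+r_j)·cross = 21·176.2500 = 3701.2500
edge 5: (8.5,34.5)→(1,39)  cross = 8.5·39 − 1·34.5 = 297.0000; (r_i+r_j)·cross = 9.5·297.0000 = 2821.5000
Σcross = 577.2500 → A = |Σcross|/2 = 288.6250 mm²
Σ(r_i+r_j)·cross = 15802.7500 → first moment M = |Σ|/6 = 2633.7917
R_c = M/A = 2633.7917/288.6250 = 9.1253 mm
θ = 293° = 5.113815 rad
V = θ·R_c·A = 5.113815·9.1253·288.6250 = 13468.723 mm³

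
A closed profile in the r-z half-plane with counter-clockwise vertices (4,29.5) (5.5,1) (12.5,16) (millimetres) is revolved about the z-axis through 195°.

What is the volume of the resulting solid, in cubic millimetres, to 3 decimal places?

Profile (r,z), 3 vertices: (4,29.5) (5.5,1) (12.5,16)
edge 0: (4,29.5)→(5.5,1)  cross = 4·1 − 5.5·29.5 = -158.2500; (r_i+r_j)·cross = 9.5·-158.2500 = -1503.3750
edge 1: (5.5,1)→(12.5,16)  cross = 5.5·16 − 12.5·1 = 75.5000; (r_i+r_j)·cross = 18·75.5000 = 1359.0000
edge 2: (12.5,16)→(4,29.5)  cross = 12.5·29.5 − 4·16 = 304.7500; (r_i+r_j)·cross = 16.5·304.7500 = 5028.3750
Σcross = 222.0000 → A = |Σcross|/2 = 111.0000 mm²
Σ(r_i+r_j)·cross = 4884.0000 → first moment M = |Σ|/6 = 814.0000
R_c = M/A = 814.0000/111.0000 = 7.3333 mm
θ = 195° = 3.403392 rad
V = θ·R_c·A = 3.403392·7.3333·111.0000 = 2770.361 mm³

Volume = 2770.361 mm³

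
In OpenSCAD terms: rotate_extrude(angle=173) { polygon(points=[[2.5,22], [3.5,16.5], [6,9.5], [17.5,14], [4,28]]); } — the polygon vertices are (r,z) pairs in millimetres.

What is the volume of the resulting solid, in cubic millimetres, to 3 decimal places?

Profile (r,z), 5 vertices: (2.5,22) (3.5,16.5) (6,9.5) (17.5,14) (4,28)
edge 0: (2.5,22)→(3.5,16.5)  cross = 2.5·16.5 − 3.5·22 = -35.7500; (r_i+r_j)·cross = 6·-35.7500 = -214.5000
edge 1: (3.5,16.5)→(6,9.5)  cross = 3.5·9.5 − 6·16.5 = -65.7500; (r_i+r_j)·cross = 9.5·-65.7500 = -624.6250
edge 2: (6,9.5)→(17.5,14)  cross = 6·14 − 17.5·9.5 = -82.2500; (r_i+r_j)·cross = 23.5·-82.2500 = -1932.8750
edge 3: (17.5,14)→(4,28)  cross = 17.5·28 − 4·14 = 434.0000; (r_i+r_j)·cross = 21.5·434.0000 = 9331.0000
edge 4: (4,28)→(2.5,22)  cross = 4·22 − 2.5·28 = 18.0000; (r_i+r_j)·cross = 6.5·18.0000 = 117.0000
Σcross = 268.2500 → A = |Σcross|/2 = 134.1250 mm²
Σ(r_i+r_j)·cross = 6676.0000 → first moment M = |Σ|/6 = 1112.6667
R_c = M/A = 1112.6667/134.1250 = 8.2957 mm
θ = 173° = 3.019420 rad
V = θ·R_c·A = 3.019420·8.2957·134.1250 = 3359.608 mm³

Volume = 3359.608 mm³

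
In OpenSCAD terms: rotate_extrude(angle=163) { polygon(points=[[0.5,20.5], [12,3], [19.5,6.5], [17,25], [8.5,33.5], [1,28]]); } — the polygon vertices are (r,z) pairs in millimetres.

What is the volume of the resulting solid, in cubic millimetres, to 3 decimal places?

Volume = 10608.820 mm³

Profile (r,z), 6 vertices: (0.5,20.5) (12,3) (19.5,6.5) (17,25) (8.5,33.5) (1,28)
edge 0: (0.5,20.5)→(12,3)  cross = 0.5·3 − 12·20.5 = -244.5000; (r_i+r_j)·cross = 12.5·-244.5000 = -3056.2500
edge 1: (12,3)→(19.5,6.5)  cross = 12·6.5 − 19.5·3 = 19.5000; (r_i+r_j)·cross = 31.5·19.5000 = 614.2500
edge 2: (19.5,6.5)→(17,25)  cross = 19.5·25 − 17·6.5 = 377.0000; (r_i+r_j)·cross = 36.5·377.0000 = 13760.5000
edge 3: (17,25)→(8.5,33.5)  cross = 17·33.5 − 8.5·25 = 357.0000; (r_i+r_j)·cross = 25.5·357.0000 = 9103.5000
edge 4: (8.5,33.5)→(1,28)  cross = 8.5·28 − 1·33.5 = 204.5000; (r_i+r_j)·cross = 9.5·204.5000 = 1942.7500
edge 5: (1,28)→(0.5,20.5)  cross = 1·20.5 − 0.5·28 = 6.5000; (r_i+r_j)·cross = 1.5·6.5000 = 9.7500
Σcross = 720.0000 → A = |Σcross|/2 = 360.0000 mm²
Σ(r_i+r_j)·cross = 22374.5000 → first moment M = |Σ|/6 = 3729.0833
R_c = M/A = 3729.0833/360.0000 = 10.3586 mm
θ = 163° = 2.844887 rad
V = θ·R_c·A = 2.844887·10.3586·360.0000 = 10608.820 mm³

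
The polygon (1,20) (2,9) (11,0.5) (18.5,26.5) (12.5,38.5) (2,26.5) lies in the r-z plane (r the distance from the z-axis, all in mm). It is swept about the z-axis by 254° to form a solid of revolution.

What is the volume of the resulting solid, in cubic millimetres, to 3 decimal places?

Volume = 16622.414 mm³

Profile (r,z), 6 vertices: (1,20) (2,9) (11,0.5) (18.5,26.5) (12.5,38.5) (2,26.5)
edge 0: (1,20)→(2,9)  cross = 1·9 − 2·20 = -31.0000; (r_i+r_j)·cross = 3·-31.0000 = -93.0000
edge 1: (2,9)→(11,0.5)  cross = 2·0.5 − 11·9 = -98.0000; (r_i+r_j)·cross = 13·-98.0000 = -1274.0000
edge 2: (11,0.5)→(18.5,26.5)  cross = 11·26.5 − 18.5·0.5 = 282.2500; (r_i+r_j)·cross = 29.5·282.2500 = 8326.3750
edge 3: (18.5,26.5)→(12.5,38.5)  cross = 18.5·38.5 − 12.5·26.5 = 381.0000; (r_i+r_j)·cross = 31·381.0000 = 11811.0000
edge 4: (12.5,38.5)→(2,26.5)  cross = 12.5·26.5 − 2·38.5 = 254.2500; (r_i+r_j)·cross = 14.5·254.2500 = 3686.6250
edge 5: (2,26.5)→(1,20)  cross = 2·20 − 1·26.5 = 13.5000; (r_i+r_j)·cross = 3·13.5000 = 40.5000
Σcross = 802.0000 → A = |Σcross|/2 = 401.0000 mm²
Σ(r_i+r_j)·cross = 22497.5000 → first moment M = |Σ|/6 = 3749.5833
R_c = M/A = 3749.5833/401.0000 = 9.3506 mm
θ = 254° = 4.433136 rad
V = θ·R_c·A = 4.433136·9.3506·401.0000 = 16622.414 mm³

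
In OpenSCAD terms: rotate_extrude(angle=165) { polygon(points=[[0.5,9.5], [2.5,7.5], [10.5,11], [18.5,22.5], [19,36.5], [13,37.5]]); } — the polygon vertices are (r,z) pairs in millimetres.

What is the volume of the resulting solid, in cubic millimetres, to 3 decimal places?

Profile (r,z), 6 vertices: (0.5,9.5) (2.5,7.5) (10.5,11) (18.5,22.5) (19,36.5) (13,37.5)
edge 0: (0.5,9.5)→(2.5,7.5)  cross = 0.5·7.5 − 2.5·9.5 = -20.0000; (r_i+r_j)·cross = 3·-20.0000 = -60.0000
edge 1: (2.5,7.5)→(10.5,11)  cross = 2.5·11 − 10.5·7.5 = -51.2500; (r_i+r_j)·cross = 13·-51.2500 = -666.2500
edge 2: (10.5,11)→(18.5,22.5)  cross = 10.5·22.5 − 18.5·11 = 32.7500; (r_i+r_j)·cross = 29·32.7500 = 949.7500
edge 3: (18.5,22.5)→(19,36.5)  cross = 18.5·36.5 − 19·22.5 = 247.7500; (r_i+r_j)·cross = 37.5·247.7500 = 9290.6250
edge 4: (19,36.5)→(13,37.5)  cross = 19·37.5 − 13·36.5 = 238.0000; (r_i+r_j)·cross = 32·238.0000 = 7616.0000
edge 5: (13,37.5)→(0.5,9.5)  cross = 13·9.5 − 0.5·37.5 = 104.7500; (r_i+r_j)·cross = 13.5·104.7500 = 1414.1250
Σcross = 552.0000 → A = |Σcross|/2 = 276.0000 mm²
Σ(r_i+r_j)·cross = 18544.2500 → first moment M = |Σ|/6 = 3090.7083
R_c = M/A = 3090.7083/276.0000 = 11.1982 mm
θ = 165° = 2.879793 rad
V = θ·R_c·A = 2.879793·11.1982·276.0000 = 8900.601 mm³

Volume = 8900.601 mm³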